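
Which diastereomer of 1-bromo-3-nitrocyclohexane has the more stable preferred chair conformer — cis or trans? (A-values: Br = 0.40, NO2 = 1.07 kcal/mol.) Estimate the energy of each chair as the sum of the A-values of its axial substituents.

cis

At 1,3 positions (parity same): cis → (e,e or a,a); trans → (a,e or e,a).
Best chair for cis: E = 0.00 kcal/mol; best chair for trans: E = 0.40 kcal/mol.
The cis isomer is lower by 0.40 kcal/mol.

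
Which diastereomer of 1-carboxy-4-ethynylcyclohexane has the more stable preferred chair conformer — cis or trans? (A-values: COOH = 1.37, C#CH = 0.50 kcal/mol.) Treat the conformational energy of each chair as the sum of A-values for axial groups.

trans

At 1,4 positions (parity opposite): cis → (a,e or e,a); trans → (e,e or a,a).
Best chair for cis: E = 0.50 kcal/mol; best chair for trans: E = 0.00 kcal/mol.
The trans isomer is lower by 0.50 kcal/mol.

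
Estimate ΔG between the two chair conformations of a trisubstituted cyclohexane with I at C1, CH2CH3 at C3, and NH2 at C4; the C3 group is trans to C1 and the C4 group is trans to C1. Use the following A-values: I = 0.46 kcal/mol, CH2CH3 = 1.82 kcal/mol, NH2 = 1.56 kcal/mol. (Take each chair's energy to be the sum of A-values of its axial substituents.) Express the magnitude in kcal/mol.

Chair I (iodo axial, ethyl equatorial, amino axial): E = 2.02 kcal/mol.
Chair II (iodo equatorial, ethyl axial, amino equatorial): E = 1.82 kcal/mol.
ΔE = 2.02 − 1.82 = 0.20 kcal/mol; chair II is more stable.

0.20 kcal/mol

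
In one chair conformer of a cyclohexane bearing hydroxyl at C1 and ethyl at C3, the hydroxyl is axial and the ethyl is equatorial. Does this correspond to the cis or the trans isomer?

C1 and C3 have the same parity, so their axial bonds point in the same direction.
With same-parity carbons, two substituents on the same face are both axial or both equatorial; opposite faces give one of each.
Here the groups are axial/equatorial → opposite face → trans.

trans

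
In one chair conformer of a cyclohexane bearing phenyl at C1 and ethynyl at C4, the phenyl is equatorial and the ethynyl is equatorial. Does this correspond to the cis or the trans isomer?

C1 and C4 have opposite parity, so their axial bonds point in opposite directions.
With opposite-parity carbons, two substituents on the same face are one axial and one equatorial; opposite faces give both axial or both equatorial.
Here the groups are equatorial/equatorial → opposite face → trans.

trans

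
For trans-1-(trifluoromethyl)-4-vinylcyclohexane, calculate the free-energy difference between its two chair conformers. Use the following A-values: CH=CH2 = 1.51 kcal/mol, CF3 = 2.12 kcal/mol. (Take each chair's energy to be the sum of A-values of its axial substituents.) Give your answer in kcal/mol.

3.63 kcal/mol

C1 and C4 have opposite parity, so for the trans isomer the two substituents are e,e in one chair and a,a in the other.
Chair I (vinyl axial, trifluoromethyl axial): E = 3.63 kcal/mol.
Chair II (vinyl equatorial, trifluoromethyl equatorial): E = 0.00 kcal/mol.
ΔE = 3.63 − 0.00 = 3.63 kcal/mol; chair II is more stable.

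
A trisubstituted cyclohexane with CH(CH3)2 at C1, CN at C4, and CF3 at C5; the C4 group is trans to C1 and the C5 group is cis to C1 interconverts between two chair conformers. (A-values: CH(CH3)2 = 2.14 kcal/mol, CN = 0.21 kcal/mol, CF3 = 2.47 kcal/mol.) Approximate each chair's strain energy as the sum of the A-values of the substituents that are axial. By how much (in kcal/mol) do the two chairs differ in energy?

Chair I (isopropyl axial, cyano axial, trifluoromethyl axial): E = 4.82 kcal/mol.
Chair II (isopropyl equatorial, cyano equatorial, trifluoromethyl equatorial): E = 0.00 kcal/mol.
ΔE = 4.82 − 0.00 = 4.82 kcal/mol; chair II is more stable.

4.82 kcal/mol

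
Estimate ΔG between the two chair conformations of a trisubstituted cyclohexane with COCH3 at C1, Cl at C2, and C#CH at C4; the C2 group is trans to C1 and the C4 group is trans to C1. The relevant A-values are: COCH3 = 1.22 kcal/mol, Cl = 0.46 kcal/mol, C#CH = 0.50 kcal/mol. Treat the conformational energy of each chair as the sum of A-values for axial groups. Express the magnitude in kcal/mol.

Chair I (acetyl axial, chloro axial, ethynyl axial): E = 2.18 kcal/mol.
Chair II (acetyl equatorial, chloro equatorial, ethynyl equatorial): E = 0.00 kcal/mol.
ΔE = 2.18 − 0.00 = 2.18 kcal/mol; chair II is more stable.

2.18 kcal/mol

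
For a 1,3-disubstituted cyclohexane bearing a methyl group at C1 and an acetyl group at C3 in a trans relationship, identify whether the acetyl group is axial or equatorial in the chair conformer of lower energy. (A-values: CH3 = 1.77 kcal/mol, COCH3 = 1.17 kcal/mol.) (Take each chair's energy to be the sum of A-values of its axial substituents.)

axial

C1 and C3 have the same parity, so for the trans isomer the two substituents are one axial and one equatorial in each chair.
Chair I (methyl axial, acetyl equatorial): E = 1.77 kcal/mol.
Chair II (methyl equatorial, acetyl axial): E = 1.17 kcal/mol.
Chair II is the more stable (lower-energy) conformer, and in that chair the acetyl group is axial.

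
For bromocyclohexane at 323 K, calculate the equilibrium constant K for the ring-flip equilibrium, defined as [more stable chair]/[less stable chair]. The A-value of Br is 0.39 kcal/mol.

One chair has the bromo group axial (E = 0.39 kcal/mol) and the other has it equatorial (E = 0).
ΔG = 0.39 kcal/mol between the two chairs.
K = exp(ΔG/RT) with R = 1.987×10⁻³ kcal mol⁻¹ K⁻¹ and T = 323 K gives K ≈ 1.84.

K ≈ 1.84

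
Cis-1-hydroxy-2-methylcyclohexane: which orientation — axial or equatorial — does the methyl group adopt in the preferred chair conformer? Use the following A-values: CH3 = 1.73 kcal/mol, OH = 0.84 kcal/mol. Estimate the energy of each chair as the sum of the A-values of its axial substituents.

C1 and C2 have opposite parity, so for the cis isomer the two substituents are one axial and one equatorial in each chair.
Chair I (methyl axial, hydroxyl equatorial): E = 1.73 kcal/mol.
Chair II (methyl equatorial, hydroxyl axial): E = 0.84 kcal/mol.
Chair II is the more stable (lower-energy) conformer, and in that chair the methyl group is equatorial.

equatorial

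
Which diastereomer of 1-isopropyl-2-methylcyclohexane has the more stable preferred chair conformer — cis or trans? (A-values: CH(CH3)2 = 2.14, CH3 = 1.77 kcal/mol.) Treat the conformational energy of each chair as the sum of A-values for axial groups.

At 1,2 positions (parity opposite): cis → (a,e or e,a); trans → (e,e or a,a).
Best chair for cis: E = 1.77 kcal/mol; best chair for trans: E = 0.00 kcal/mol.
The trans isomer is lower by 1.77 kcal/mol.

trans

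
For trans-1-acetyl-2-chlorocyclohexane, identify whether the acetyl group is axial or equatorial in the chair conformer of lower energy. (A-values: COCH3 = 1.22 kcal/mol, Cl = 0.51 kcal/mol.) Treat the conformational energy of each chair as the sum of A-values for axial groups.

equatorial

C1 and C2 have opposite parity, so for the trans isomer the two substituents are e,e in one chair and a,a in the other.
Chair I (acetyl axial, chloro axial): E = 1.73 kcal/mol.
Chair II (acetyl equatorial, chloro equatorial): E = 0.00 kcal/mol.
Chair II is the more stable (lower-energy) conformer, and in that chair the acetyl group is equatorial.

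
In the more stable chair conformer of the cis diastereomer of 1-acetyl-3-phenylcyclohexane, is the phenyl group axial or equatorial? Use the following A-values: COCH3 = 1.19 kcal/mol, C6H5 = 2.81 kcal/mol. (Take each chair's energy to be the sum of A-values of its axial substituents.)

equatorial

C1 and C3 have the same parity, so for the cis isomer the two substituents are e,e in one chair and a,a in the other.
Chair I (acetyl axial, phenyl axial): E = 4.00 kcal/mol.
Chair II (acetyl equatorial, phenyl equatorial): E = 0.00 kcal/mol.
Chair II is the more stable (lower-energy) conformer, and in that chair the phenyl group is equatorial.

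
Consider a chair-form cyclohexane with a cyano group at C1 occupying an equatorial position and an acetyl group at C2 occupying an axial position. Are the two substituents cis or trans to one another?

C1 and C2 have opposite parity, so their axial bonds point in opposite directions.
With opposite-parity carbons, two substituents on the same face are one axial and one equatorial; opposite faces give both axial or both equatorial.
Here the groups are equatorial/axial → same face → cis.

cis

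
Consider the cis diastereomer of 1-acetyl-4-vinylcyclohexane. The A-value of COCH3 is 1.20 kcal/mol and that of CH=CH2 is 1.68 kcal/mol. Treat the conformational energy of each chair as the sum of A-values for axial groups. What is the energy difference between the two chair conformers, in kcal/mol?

0.48 kcal/mol

C1 and C4 have opposite parity, so for the cis isomer the two substituents are one axial and one equatorial in each chair.
Chair I (acetyl axial, vinyl equatorial): E = 1.20 kcal/mol.
Chair II (acetyl equatorial, vinyl axial): E = 1.68 kcal/mol.
ΔE = 1.68 − 1.20 = 0.48 kcal/mol; chair I is more stable.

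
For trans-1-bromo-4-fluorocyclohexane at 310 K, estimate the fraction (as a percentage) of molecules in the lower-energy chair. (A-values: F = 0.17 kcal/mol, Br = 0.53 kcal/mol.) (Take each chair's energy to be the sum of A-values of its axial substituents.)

C1 and C4 have opposite parity, so for the trans isomer the two substituents are e,e in one chair and a,a in the other.
Chair I (fluoro axial, bromo axial): E = 0.70 kcal/mol; chair II (fluoro equatorial, bromo equatorial): E = 0.00 kcal/mol.
ΔG = 0.70 kcal/mol between the two chairs.
K = exp(ΔG/RT) with R = 1.987×10⁻³ kcal mol⁻¹ K⁻¹ and T = 310 K gives K ≈ 3.12.
Fraction in the lower-energy chair = K/(K+1) = 75.7%.

75.7%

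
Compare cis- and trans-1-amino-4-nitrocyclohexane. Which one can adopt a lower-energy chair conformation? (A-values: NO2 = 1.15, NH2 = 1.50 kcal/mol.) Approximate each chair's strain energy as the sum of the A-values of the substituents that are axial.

trans

At 1,4 positions (parity opposite): cis → (a,e or e,a); trans → (e,e or a,a).
Best chair for cis: E = 1.15 kcal/mol; best chair for trans: E = 0.00 kcal/mol.
The trans isomer is lower by 1.15 kcal/mol.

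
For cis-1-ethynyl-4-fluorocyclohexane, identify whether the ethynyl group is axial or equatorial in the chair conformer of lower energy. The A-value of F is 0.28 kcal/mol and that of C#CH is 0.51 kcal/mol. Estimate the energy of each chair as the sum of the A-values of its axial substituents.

equatorial

C1 and C4 have opposite parity, so for the cis isomer the two substituents are one axial and one equatorial in each chair.
Chair I (fluoro axial, ethynyl equatorial): E = 0.28 kcal/mol.
Chair II (fluoro equatorial, ethynyl axial): E = 0.51 kcal/mol.
Chair I is the more stable (lower-energy) conformer, and in that chair the ethynyl group is equatorial.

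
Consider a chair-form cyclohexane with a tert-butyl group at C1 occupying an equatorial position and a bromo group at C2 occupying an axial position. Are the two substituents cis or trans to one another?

C1 and C2 have opposite parity, so their axial bonds point in opposite directions.
With opposite-parity carbons, two substituents on the same face are one axial and one equatorial; opposite faces give both axial or both equatorial.
Here the groups are equatorial/axial → same face → cis.

cis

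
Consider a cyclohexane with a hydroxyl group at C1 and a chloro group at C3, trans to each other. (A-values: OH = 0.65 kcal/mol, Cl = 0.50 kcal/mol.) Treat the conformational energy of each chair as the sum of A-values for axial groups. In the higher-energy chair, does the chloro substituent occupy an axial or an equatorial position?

C1 and C3 have the same parity, so for the trans isomer the two substituents are one axial and one equatorial in each chair.
Chair I (hydroxyl axial, chloro equatorial): E = 0.65 kcal/mol.
Chair II (hydroxyl equatorial, chloro axial): E = 0.50 kcal/mol.
Chair I is the less stable (higher-energy) conformer, and in that chair the chloro group is equatorial.

equatorial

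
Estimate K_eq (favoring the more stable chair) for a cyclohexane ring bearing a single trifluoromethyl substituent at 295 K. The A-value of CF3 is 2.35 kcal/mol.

K ≈ 55.1

One chair has the trifluoromethyl group axial (E = 2.35 kcal/mol) and the other has it equatorial (E = 0).
ΔG = 2.35 kcal/mol between the two chairs.
K = exp(ΔG/RT) with R = 1.987×10⁻³ kcal mol⁻¹ K⁻¹ and T = 295 K gives K ≈ 55.1.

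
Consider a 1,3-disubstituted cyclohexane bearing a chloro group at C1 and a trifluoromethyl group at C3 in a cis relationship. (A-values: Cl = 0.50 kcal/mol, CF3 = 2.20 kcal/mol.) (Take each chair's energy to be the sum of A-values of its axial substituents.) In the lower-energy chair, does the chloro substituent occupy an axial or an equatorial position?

equatorial

C1 and C3 have the same parity, so for the cis isomer the two substituents are e,e in one chair and a,a in the other.
Chair I (chloro axial, trifluoromethyl axial): E = 2.70 kcal/mol.
Chair II (chloro equatorial, trifluoromethyl equatorial): E = 0.00 kcal/mol.
Chair II is the more stable (lower-energy) conformer, and in that chair the chloro group is equatorial.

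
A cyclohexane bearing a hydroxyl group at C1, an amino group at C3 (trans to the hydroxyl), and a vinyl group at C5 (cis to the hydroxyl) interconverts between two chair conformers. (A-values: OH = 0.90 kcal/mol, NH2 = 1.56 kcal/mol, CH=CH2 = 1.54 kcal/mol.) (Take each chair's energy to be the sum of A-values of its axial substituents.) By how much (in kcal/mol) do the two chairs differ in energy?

Chair I (hydroxyl axial, amino equatorial, vinyl axial): E = 2.44 kcal/mol.
Chair II (hydroxyl equatorial, amino axial, vinyl equatorial): E = 1.56 kcal/mol.
ΔE = 2.44 − 1.56 = 0.88 kcal/mol; chair II is more stable.

0.88 kcal/mol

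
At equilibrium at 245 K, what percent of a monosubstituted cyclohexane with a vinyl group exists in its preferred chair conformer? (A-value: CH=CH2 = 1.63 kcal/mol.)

96.6%

One chair has the vinyl group axial (E = 1.63 kcal/mol) and the other has it equatorial (E = 0).
ΔG = 1.63 kcal/mol between the two chairs.
K = exp(ΔG/RT) with R = 1.987×10⁻³ kcal mol⁻¹ K⁻¹ and T = 245 K gives K ≈ 28.5.
Fraction in the lower-energy chair = K/(K+1) = 96.6%.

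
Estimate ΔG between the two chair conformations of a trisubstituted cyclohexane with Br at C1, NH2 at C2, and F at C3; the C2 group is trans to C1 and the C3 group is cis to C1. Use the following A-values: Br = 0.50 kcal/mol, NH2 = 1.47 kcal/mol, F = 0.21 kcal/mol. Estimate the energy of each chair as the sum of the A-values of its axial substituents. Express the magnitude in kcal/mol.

Chair I (bromo axial, amino axial, fluoro axial): E = 2.18 kcal/mol.
Chair II (bromo equatorial, amino equatorial, fluoro equatorial): E = 0.00 kcal/mol.
ΔE = 2.18 − 0.00 = 2.18 kcal/mol; chair II is more stable.

2.18 kcal/mol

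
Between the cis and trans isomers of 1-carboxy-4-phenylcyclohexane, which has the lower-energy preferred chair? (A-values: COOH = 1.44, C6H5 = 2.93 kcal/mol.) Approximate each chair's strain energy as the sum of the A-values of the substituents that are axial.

At 1,4 positions (parity opposite): cis → (a,e or e,a); trans → (e,e or a,a).
Best chair for cis: E = 1.44 kcal/mol; best chair for trans: E = 0.00 kcal/mol.
The trans isomer is lower by 1.44 kcal/mol.

trans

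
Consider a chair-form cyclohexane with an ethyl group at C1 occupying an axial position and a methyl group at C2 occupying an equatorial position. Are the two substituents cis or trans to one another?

cis

C1 and C2 have opposite parity, so their axial bonds point in opposite directions.
With opposite-parity carbons, two substituents on the same face are one axial and one equatorial; opposite faces give both axial or both equatorial.
Here the groups are axial/equatorial → same face → cis.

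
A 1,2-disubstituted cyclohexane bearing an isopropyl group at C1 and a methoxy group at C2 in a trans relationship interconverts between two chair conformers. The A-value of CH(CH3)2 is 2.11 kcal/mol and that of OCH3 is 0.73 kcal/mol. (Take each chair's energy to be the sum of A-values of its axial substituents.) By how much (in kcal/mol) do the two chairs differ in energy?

C1 and C2 have opposite parity, so for the trans isomer the two substituents are e,e in one chair and a,a in the other.
Chair I (isopropyl axial, methoxy axial): E = 2.84 kcal/mol.
Chair II (isopropyl equatorial, methoxy equatorial): E = 0.00 kcal/mol.
ΔE = 2.84 − 0.00 = 2.84 kcal/mol; chair II is more stable.

2.84 kcal/mol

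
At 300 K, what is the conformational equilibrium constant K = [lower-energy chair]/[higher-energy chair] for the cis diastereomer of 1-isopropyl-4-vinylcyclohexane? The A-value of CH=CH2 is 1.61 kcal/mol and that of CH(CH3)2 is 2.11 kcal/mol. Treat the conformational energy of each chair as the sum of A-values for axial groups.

K ≈ 2.31

C1 and C4 have opposite parity, so for the cis isomer the two substituents are one axial and one equatorial in each chair.
Chair I (vinyl axial, isopropyl equatorial): E = 1.61 kcal/mol; chair II (vinyl equatorial, isopropyl axial): E = 2.11 kcal/mol.
ΔG = 0.50 kcal/mol between the two chairs.
K = exp(ΔG/RT) with R = 1.987×10⁻³ kcal mol⁻¹ K⁻¹ and T = 300 K gives K ≈ 2.31.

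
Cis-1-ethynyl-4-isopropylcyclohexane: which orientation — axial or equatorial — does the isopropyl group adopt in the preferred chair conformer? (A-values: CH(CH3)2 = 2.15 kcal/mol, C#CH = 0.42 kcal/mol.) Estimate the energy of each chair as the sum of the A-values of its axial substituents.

equatorial

C1 and C4 have opposite parity, so for the cis isomer the two substituents are one axial and one equatorial in each chair.
Chair I (isopropyl axial, ethynyl equatorial): E = 2.15 kcal/mol.
Chair II (isopropyl equatorial, ethynyl axial): E = 0.42 kcal/mol.
Chair II is the more stable (lower-energy) conformer, and in that chair the isopropyl group is equatorial.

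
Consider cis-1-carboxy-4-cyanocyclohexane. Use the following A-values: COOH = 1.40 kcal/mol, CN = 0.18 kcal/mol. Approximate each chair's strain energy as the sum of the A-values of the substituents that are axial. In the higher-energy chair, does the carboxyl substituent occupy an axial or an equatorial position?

axial

C1 and C4 have opposite parity, so for the cis isomer the two substituents are one axial and one equatorial in each chair.
Chair I (carboxyl axial, cyano equatorial): E = 1.40 kcal/mol.
Chair II (carboxyl equatorial, cyano axial): E = 0.18 kcal/mol.
Chair I is the less stable (higher-energy) conformer, and in that chair the carboxyl group is axial.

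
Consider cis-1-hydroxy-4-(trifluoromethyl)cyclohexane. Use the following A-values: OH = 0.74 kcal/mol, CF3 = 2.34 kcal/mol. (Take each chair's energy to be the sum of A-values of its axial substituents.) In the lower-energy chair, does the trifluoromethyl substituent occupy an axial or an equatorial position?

equatorial

C1 and C4 have opposite parity, so for the cis isomer the two substituents are one axial and one equatorial in each chair.
Chair I (hydroxyl axial, trifluoromethyl equatorial): E = 0.74 kcal/mol.
Chair II (hydroxyl equatorial, trifluoromethyl axial): E = 2.34 kcal/mol.
Chair I is the more stable (lower-energy) conformer, and in that chair the trifluoromethyl group is equatorial.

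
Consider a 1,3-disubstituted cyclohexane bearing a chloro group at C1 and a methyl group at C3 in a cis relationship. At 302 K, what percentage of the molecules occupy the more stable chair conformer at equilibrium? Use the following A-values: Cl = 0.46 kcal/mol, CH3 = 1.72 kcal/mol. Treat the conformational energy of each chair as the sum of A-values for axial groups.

97.4%

C1 and C3 have the same parity, so for the cis isomer the two substituents are e,e in one chair and a,a in the other.
Chair I (chloro axial, methyl axial): E = 2.18 kcal/mol; chair II (chloro equatorial, methyl equatorial): E = 0.00 kcal/mol.
ΔG = 2.18 kcal/mol between the two chairs.
K = exp(ΔG/RT) with R = 1.987×10⁻³ kcal mol⁻¹ K⁻¹ and T = 302 K gives K ≈ 37.8.
Fraction in the lower-energy chair = K/(K+1) = 97.4%.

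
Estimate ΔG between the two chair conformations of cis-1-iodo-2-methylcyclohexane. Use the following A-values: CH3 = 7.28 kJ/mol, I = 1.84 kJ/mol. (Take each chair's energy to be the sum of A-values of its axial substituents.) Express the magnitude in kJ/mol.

5.44 kJ/mol

C1 and C2 have opposite parity, so for the cis isomer the two substituents are one axial and one equatorial in each chair.
Chair I (methyl axial, iodo equatorial): E = 7.28 kJ/mol.
Chair II (methyl equatorial, iodo axial): E = 1.84 kJ/mol.
ΔE = 7.28 − 1.84 = 5.44 kJ/mol; chair II is more stable.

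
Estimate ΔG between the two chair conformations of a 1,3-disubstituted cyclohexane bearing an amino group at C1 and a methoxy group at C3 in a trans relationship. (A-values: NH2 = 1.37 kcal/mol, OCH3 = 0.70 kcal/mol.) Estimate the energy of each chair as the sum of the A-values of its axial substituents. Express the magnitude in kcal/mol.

C1 and C3 have the same parity, so for the trans isomer the two substituents are one axial and one equatorial in each chair.
Chair I (amino axial, methoxy equatorial): E = 1.37 kcal/mol.
Chair II (amino equatorial, methoxy axial): E = 0.70 kcal/mol.
ΔE = 1.37 − 0.70 = 0.67 kcal/mol; chair II is more stable.

0.67 kcal/mol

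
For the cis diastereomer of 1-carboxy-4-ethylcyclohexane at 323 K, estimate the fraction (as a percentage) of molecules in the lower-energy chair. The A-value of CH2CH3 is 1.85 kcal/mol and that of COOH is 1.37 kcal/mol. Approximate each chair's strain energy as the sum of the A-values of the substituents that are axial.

C1 and C4 have opposite parity, so for the cis isomer the two substituents are one axial and one equatorial in each chair.
Chair I (ethyl axial, carboxyl equatorial): E = 1.85 kcal/mol; chair II (ethyl equatorial, carboxyl axial): E = 1.37 kcal/mol.
ΔG = 0.48 kcal/mol between the two chairs.
K = exp(ΔG/RT) with R = 1.987×10⁻³ kcal mol⁻¹ K⁻¹ and T = 323 K gives K ≈ 2.11.
Fraction in the lower-energy chair = K/(K+1) = 67.9%.

67.9%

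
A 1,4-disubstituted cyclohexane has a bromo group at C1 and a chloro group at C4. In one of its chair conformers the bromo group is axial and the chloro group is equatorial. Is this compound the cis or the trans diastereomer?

C1 and C4 have opposite parity, so their axial bonds point in opposite directions.
With opposite-parity carbons, two substituents on the same face are one axial and one equatorial; opposite faces give both axial or both equatorial.
Here the groups are axial/equatorial → same face → cis.

cis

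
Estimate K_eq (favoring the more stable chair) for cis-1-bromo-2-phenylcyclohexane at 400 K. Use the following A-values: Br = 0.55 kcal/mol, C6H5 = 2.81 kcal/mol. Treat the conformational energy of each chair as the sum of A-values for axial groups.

K ≈ 17.2

C1 and C2 have opposite parity, so for the cis isomer the two substituents are one axial and one equatorial in each chair.
Chair I (bromo axial, phenyl equatorial): E = 0.55 kcal/mol; chair II (bromo equatorial, phenyl axial): E = 2.81 kcal/mol.
ΔG = 2.26 kcal/mol between the two chairs.
K = exp(ΔG/RT) with R = 1.987×10⁻³ kcal mol⁻¹ K⁻¹ and T = 400 K gives K ≈ 17.2.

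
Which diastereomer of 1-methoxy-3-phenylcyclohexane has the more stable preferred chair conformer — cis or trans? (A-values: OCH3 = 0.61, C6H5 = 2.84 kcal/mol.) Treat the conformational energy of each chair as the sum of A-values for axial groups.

At 1,3 positions (parity same): cis → (e,e or a,a); trans → (a,e or e,a).
Best chair for cis: E = 0.00 kcal/mol; best chair for trans: E = 0.61 kcal/mol.
The cis isomer is lower by 0.61 kcal/mol.

cis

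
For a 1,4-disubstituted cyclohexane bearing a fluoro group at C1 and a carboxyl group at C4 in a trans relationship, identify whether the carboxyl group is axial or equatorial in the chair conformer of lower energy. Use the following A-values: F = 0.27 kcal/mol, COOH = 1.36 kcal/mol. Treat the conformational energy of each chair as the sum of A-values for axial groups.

C1 and C4 have opposite parity, so for the trans isomer the two substituents are e,e in one chair and a,a in the other.
Chair I (fluoro axial, carboxyl axial): E = 1.63 kcal/mol.
Chair II (fluoro equatorial, carboxyl equatorial): E = 0.00 kcal/mol.
Chair II is the more stable (lower-energy) conformer, and in that chair the carboxyl group is equatorial.

equatorial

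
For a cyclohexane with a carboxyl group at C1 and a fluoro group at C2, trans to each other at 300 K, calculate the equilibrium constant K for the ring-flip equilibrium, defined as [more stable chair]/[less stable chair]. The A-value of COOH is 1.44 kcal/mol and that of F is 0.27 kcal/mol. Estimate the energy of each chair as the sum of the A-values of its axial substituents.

K ≈ 17.6

C1 and C2 have opposite parity, so for the trans isomer the two substituents are e,e in one chair and a,a in the other.
Chair I (carboxyl axial, fluoro axial): E = 1.71 kcal/mol; chair II (carboxyl equatorial, fluoro equatorial): E = 0.00 kcal/mol.
ΔG = 1.71 kcal/mol between the two chairs.
K = exp(ΔG/RT) with R = 1.987×10⁻³ kcal mol⁻¹ K⁻¹ and T = 300 K gives K ≈ 17.6.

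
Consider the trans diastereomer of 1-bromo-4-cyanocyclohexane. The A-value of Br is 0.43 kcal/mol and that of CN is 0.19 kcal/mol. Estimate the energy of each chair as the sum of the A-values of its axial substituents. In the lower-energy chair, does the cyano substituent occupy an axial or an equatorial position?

C1 and C4 have opposite parity, so for the trans isomer the two substituents are e,e in one chair and a,a in the other.
Chair I (bromo axial, cyano axial): E = 0.62 kcal/mol.
Chair II (bromo equatorial, cyano equatorial): E = 0.00 kcal/mol.
Chair II is the more stable (lower-energy) conformer, and in that chair the cyano group is equatorial.

equatorial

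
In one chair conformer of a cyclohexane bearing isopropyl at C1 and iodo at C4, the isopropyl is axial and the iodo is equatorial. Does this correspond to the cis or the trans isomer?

cis

C1 and C4 have opposite parity, so their axial bonds point in opposite directions.
With opposite-parity carbons, two substituents on the same face are one axial and one equatorial; opposite faces give both axial or both equatorial.
Here the groups are axial/equatorial → same face → cis.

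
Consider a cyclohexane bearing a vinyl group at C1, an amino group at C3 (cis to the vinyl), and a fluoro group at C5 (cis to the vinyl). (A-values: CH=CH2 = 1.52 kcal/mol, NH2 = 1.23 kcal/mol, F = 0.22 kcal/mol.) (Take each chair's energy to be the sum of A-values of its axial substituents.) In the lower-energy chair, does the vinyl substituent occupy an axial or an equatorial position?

equatorial

Chair I (vinyl axial, amino axial, fluoro axial): E = 2.97 kcal/mol.
Chair II (vinyl equatorial, amino equatorial, fluoro equatorial): E = 0.00 kcal/mol.
Chair II is the more stable (lower-energy) conformer, and in that chair the vinyl group is equatorial.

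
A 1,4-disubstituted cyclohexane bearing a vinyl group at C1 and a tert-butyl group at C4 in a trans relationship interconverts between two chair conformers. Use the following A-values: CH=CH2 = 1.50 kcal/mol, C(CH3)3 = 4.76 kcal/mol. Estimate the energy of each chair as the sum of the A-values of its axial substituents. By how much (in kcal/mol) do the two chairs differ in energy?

6.26 kcal/mol

C1 and C4 have opposite parity, so for the trans isomer the two substituents are e,e in one chair and a,a in the other.
Chair I (vinyl axial, tert-butyl axial): E = 6.26 kcal/mol.
Chair II (vinyl equatorial, tert-butyl equatorial): E = 0.00 kcal/mol.
ΔE = 6.26 − 0.00 = 6.26 kcal/mol; chair II is more stable.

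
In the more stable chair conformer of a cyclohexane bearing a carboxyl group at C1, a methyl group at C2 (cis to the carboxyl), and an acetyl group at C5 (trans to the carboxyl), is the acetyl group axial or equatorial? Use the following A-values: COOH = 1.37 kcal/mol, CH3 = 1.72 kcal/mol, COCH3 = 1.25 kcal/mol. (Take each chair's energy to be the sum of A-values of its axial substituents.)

equatorial

Chair I (carboxyl axial, methyl equatorial, acetyl equatorial): E = 1.37 kcal/mol.
Chair II (carboxyl equatorial, methyl axial, acetyl axial): E = 2.97 kcal/mol.
Chair I is the more stable (lower-energy) conformer, and in that chair the acetyl group is equatorial.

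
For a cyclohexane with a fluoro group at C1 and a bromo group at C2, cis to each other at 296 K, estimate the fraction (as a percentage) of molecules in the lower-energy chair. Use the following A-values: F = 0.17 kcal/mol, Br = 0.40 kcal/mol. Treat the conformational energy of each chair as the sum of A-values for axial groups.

59.7%

C1 and C2 have opposite parity, so for the cis isomer the two substituents are one axial and one equatorial in each chair.
Chair I (fluoro axial, bromo equatorial): E = 0.17 kcal/mol; chair II (fluoro equatorial, bromo axial): E = 0.40 kcal/mol.
ΔG = 0.23 kcal/mol between the two chairs.
K = exp(ΔG/RT) with R = 1.987×10⁻³ kcal mol⁻¹ K⁻¹ and T = 296 K gives K ≈ 1.48.
Fraction in the lower-energy chair = K/(K+1) = 59.7%.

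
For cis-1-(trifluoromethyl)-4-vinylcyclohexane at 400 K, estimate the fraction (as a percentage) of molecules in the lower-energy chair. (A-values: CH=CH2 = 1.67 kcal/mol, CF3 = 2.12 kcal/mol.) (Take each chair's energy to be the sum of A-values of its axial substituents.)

C1 and C4 have opposite parity, so for the cis isomer the two substituents are one axial and one equatorial in each chair.
Chair I (vinyl axial, trifluoromethyl equatorial): E = 1.67 kcal/mol; chair II (vinyl equatorial, trifluoromethyl axial): E = 2.12 kcal/mol.
ΔG = 0.45 kcal/mol between the two chairs.
K = exp(ΔG/RT) with R = 1.987×10⁻³ kcal mol⁻¹ K⁻¹ and T = 400 K gives K ≈ 1.76.
Fraction in the lower-energy chair = K/(K+1) = 63.8%.

63.8%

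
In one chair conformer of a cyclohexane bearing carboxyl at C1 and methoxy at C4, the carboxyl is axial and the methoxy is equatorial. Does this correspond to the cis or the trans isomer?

C1 and C4 have opposite parity, so their axial bonds point in opposite directions.
With opposite-parity carbons, two substituents on the same face are one axial and one equatorial; opposite faces give both axial or both equatorial.
Here the groups are axial/equatorial → same face → cis.

cis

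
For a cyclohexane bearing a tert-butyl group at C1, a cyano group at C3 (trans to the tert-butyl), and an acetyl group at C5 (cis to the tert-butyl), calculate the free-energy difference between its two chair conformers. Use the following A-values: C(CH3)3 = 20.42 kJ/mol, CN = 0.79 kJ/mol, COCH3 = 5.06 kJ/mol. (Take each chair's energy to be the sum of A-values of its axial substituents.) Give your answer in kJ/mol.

Chair I (tert-butyl axial, cyano equatorial, acetyl axial): E = 25.48 kJ/mol.
Chair II (tert-butyl equatorial, cyano axial, acetyl equatorial): E = 0.79 kJ/mol.
ΔE = 25.48 − 0.79 = 24.69 kJ/mol; chair II is more stable.

24.69 kJ/mol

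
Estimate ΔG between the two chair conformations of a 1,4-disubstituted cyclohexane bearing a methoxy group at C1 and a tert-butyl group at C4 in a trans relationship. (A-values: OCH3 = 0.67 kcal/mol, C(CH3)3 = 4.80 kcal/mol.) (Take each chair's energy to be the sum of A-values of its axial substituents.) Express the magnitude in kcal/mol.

C1 and C4 have opposite parity, so for the trans isomer the two substituents are e,e in one chair and a,a in the other.
Chair I (methoxy axial, tert-butyl axial): E = 5.47 kcal/mol.
Chair II (methoxy equatorial, tert-butyl equatorial): E = 0.00 kcal/mol.
ΔE = 5.47 − 0.00 = 5.47 kcal/mol; chair II is more stable.

5.47 kcal/mol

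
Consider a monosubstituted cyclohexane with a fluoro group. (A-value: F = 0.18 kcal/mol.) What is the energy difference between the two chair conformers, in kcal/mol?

A monosubstituted cyclohexane has one chair with the fluoro group axial (E = A = 0.18 kcal/mol) and one with it equatorial (E = 0).
ΔE = 0.18 − 0 = 0.18 kcal/mol.

0.18 kcal/mol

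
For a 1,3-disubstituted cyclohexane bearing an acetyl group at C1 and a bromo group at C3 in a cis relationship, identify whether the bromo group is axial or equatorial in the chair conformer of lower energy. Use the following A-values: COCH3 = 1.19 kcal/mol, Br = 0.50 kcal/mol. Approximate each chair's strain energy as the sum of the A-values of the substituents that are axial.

C1 and C3 have the same parity, so for the cis isomer the two substituents are e,e in one chair and a,a in the other.
Chair I (acetyl axial, bromo axial): E = 1.69 kcal/mol.
Chair II (acetyl equatorial, bromo equatorial): E = 0.00 kcal/mol.
Chair II is the more stable (lower-energy) conformer, and in that chair the bromo group is equatorial.

equatorial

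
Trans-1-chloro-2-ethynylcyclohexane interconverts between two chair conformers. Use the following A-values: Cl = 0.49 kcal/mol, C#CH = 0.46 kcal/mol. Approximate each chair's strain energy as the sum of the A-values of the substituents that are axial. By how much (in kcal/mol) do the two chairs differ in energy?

0.95 kcal/mol

C1 and C2 have opposite parity, so for the trans isomer the two substituents are e,e in one chair and a,a in the other.
Chair I (chloro axial, ethynyl axial): E = 0.95 kcal/mol.
Chair II (chloro equatorial, ethynyl equatorial): E = 0.00 kcal/mol.
ΔE = 0.95 − 0.00 = 0.95 kcal/mol; chair II is more stable.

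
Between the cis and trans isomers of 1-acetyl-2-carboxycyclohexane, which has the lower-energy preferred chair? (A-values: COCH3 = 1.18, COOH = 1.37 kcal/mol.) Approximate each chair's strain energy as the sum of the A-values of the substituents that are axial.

At 1,2 positions (parity opposite): cis → (a,e or e,a); trans → (e,e or a,a).
Best chair for cis: E = 1.18 kcal/mol; best chair for trans: E = 0.00 kcal/mol.
The trans isomer is lower by 1.18 kcal/mol.

trans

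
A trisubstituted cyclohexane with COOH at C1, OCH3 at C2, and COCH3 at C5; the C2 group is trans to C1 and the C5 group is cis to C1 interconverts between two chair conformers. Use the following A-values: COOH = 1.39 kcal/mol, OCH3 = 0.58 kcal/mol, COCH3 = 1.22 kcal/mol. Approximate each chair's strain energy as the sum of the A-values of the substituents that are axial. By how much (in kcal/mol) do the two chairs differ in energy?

Chair I (carboxyl axial, methoxy axial, acetyl axial): E = 3.19 kcal/mol.
Chair II (carboxyl equatorial, methoxy equatorial, acetyl equatorial): E = 0.00 kcal/mol.
ΔE = 3.19 − 0.00 = 3.19 kcal/mol; chair II is more stable.

3.19 kcal/mol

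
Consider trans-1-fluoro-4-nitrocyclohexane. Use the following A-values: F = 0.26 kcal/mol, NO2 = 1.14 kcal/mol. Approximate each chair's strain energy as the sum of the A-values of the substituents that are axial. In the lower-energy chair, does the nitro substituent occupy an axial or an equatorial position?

equatorial

C1 and C4 have opposite parity, so for the trans isomer the two substituents are e,e in one chair and a,a in the other.
Chair I (fluoro axial, nitro axial): E = 1.40 kcal/mol.
Chair II (fluoro equatorial, nitro equatorial): E = 0.00 kcal/mol.
Chair II is the more stable (lower-energy) conformer, and in that chair the nitro group is equatorial.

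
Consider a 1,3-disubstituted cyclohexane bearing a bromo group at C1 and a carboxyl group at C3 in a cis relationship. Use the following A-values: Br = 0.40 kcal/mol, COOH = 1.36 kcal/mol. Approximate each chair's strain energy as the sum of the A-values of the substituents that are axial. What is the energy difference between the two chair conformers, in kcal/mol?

C1 and C3 have the same parity, so for the cis isomer the two substituents are e,e in one chair and a,a in the other.
Chair I (bromo axial, carboxyl axial): E = 1.76 kcal/mol.
Chair II (bromo equatorial, carboxyl equatorial): E = 0.00 kcal/mol.
ΔE = 1.76 − 0.00 = 1.76 kcal/mol; chair II is more stable.

1.76 kcal/mol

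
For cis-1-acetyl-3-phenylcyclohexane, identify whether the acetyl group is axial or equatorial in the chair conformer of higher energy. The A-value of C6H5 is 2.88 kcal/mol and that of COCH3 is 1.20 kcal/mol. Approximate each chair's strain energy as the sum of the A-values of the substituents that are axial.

C1 and C3 have the same parity, so for the cis isomer the two substituents are e,e in one chair and a,a in the other.
Chair I (phenyl axial, acetyl axial): E = 4.08 kcal/mol.
Chair II (phenyl equatorial, acetyl equatorial): E = 0.00 kcal/mol.
Chair I is the less stable (higher-energy) conformer, and in that chair the acetyl group is axial.

axial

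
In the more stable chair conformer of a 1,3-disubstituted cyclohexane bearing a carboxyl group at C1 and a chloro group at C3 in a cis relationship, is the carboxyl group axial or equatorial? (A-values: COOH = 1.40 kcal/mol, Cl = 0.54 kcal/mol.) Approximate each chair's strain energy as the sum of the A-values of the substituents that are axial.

C1 and C3 have the same parity, so for the cis isomer the two substituents are e,e in one chair and a,a in the other.
Chair I (carboxyl axial, chloro axial): E = 1.94 kcal/mol.
Chair II (carboxyl equatorial, chloro equatorial): E = 0.00 kcal/mol.
Chair II is the more stable (lower-energy) conformer, and in that chair the carboxyl group is equatorial.

equatorial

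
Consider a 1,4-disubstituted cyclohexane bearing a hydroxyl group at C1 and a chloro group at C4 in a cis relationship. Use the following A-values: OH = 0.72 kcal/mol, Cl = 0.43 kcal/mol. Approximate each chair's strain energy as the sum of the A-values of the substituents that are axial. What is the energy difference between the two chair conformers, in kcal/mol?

C1 and C4 have opposite parity, so for the cis isomer the two substituents are one axial and one equatorial in each chair.
Chair I (hydroxyl axial, chloro equatorial): E = 0.72 kcal/mol.
Chair II (hydroxyl equatorial, chloro axial): E = 0.43 kcal/mol.
ΔE = 0.72 − 0.43 = 0.29 kcal/mol; chair II is more stable.

0.29 kcal/mol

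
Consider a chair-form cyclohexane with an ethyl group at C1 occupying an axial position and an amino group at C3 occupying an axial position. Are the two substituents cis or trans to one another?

C1 and C3 have the same parity, so their axial bonds point in the same direction.
With same-parity carbons, two substituents on the same face are both axial or both equatorial; opposite faces give one of each.
Here the groups are axial/axial → same face → cis.

cis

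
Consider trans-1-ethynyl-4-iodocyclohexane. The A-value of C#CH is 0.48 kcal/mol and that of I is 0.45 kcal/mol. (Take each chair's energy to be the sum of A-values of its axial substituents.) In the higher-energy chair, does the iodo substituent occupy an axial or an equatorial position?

C1 and C4 have opposite parity, so for the trans isomer the two substituents are e,e in one chair and a,a in the other.
Chair I (ethynyl axial, iodo axial): E = 0.93 kcal/mol.
Chair II (ethynyl equatorial, iodo equatorial): E = 0.00 kcal/mol.
Chair I is the less stable (higher-energy) conformer, and in that chair the iodo group is axial.

axial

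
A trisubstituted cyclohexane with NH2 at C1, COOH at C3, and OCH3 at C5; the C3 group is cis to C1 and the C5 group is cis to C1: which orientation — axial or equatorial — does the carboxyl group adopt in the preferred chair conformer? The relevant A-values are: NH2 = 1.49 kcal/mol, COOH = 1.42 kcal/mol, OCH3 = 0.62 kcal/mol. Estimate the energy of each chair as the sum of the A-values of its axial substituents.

equatorial

Chair I (amino axial, carboxyl axial, methoxy axial): E = 3.53 kcal/mol.
Chair II (amino equatorial, carboxyl equatorial, methoxy equatorial): E = 0.00 kcal/mol.
Chair II is the more stable (lower-energy) conformer, and in that chair the carboxyl group is equatorial.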